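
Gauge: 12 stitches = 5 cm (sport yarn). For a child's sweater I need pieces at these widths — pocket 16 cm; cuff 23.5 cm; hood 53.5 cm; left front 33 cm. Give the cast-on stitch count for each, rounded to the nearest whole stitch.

Rate = 12/5 = 2.4 sts per cm.
pocket: 16 × 2.4 = 38.40 → 38.
cuff: 23.5 × 2.4 = 56.40 → 56.
hood: 53.5 × 2.4 = 128.40 → 128.
left front: 33 × 2.4 = 79.20 → 79.

pocket 38; cuff 56; hood 128; left front 79.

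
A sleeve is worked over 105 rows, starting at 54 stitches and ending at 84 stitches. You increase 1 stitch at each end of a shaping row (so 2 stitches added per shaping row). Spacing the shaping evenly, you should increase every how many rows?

Increase every 7th row.

Stitches to add: |84 − 54| = 30.
Shaping rows needed: 30 / 2 = 15.
105 rows / 15 = every 7 rows.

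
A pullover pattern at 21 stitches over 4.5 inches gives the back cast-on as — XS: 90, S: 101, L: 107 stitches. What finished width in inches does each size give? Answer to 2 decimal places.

21/4.5 = 4.667 sts per in.
XS: 90 / 4.667 = 19.286 → 19.29 in.
S: 101 / 4.667 = 21.643 → 21.64 in.
L: 107 / 4.667 = 22.929 → 22.93 in.

XS 19.29 inches; S 21.64 inches; L 22.93 inches.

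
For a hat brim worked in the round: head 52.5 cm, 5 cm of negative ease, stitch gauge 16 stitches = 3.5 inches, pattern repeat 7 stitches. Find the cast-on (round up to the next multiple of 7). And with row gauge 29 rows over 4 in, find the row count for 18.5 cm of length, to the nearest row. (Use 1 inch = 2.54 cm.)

Cast on 91 stitches; work 53 rows.

Finished = 52.5 − 5 = 47.5 cm.
47.5 cm × 1/2.54 = 18.70 inches.
16/3.5 = 4.571 sts per in; 18.70 × 4.571 = 85.49 sts.
Next multiple of 7 → 91.
18.5 cm = 7.28 inches; × 7.25 = 52.81 → 53 rows.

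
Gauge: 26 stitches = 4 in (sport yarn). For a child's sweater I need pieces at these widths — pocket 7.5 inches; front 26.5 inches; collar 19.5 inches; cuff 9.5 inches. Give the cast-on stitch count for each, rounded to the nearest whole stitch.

pocket 49; front 172; collar 127; cuff 62.

Rate = 26/4 = 6.5 sts per in.
pocket: 7.5 × 6.5 = 48.75 → 49.
front: 26.5 × 6.5 = 172.25 → 172.
collar: 19.5 × 6.5 = 126.75 → 127.
cuff: 9.5 × 6.5 = 61.75 → 62.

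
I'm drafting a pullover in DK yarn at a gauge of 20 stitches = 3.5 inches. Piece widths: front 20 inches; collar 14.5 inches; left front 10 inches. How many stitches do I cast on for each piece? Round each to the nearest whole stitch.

Rate = 20/3.5 = 5.714 sts per in.
front: 20 × 5.714 = 114.29 → 114.
collar: 14.5 × 5.714 = 82.86 → 83.
left front: 10 × 5.714 = 57.14 → 57.

front 114; collar 83; left front 57.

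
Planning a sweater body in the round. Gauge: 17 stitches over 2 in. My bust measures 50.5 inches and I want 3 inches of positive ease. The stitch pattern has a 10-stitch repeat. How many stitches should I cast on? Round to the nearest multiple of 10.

CO 450 sts.

Finished = 50.5 + 3 = 53.5 inches.
17 / 2 = 8.5 sts/in.
53.5 × 8.5 = 454.75 sts.
Nearest multiple of 10: 450.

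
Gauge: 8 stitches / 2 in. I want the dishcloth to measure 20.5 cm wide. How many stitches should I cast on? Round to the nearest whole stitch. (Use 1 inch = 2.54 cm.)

Cast on 32 stitches.

20.5 cm = 8.07 in.
8 stitches / 2 in = 4 stitches per inch.
8.07 × 4 = 32.28 stitches.
Round to nearest → 32.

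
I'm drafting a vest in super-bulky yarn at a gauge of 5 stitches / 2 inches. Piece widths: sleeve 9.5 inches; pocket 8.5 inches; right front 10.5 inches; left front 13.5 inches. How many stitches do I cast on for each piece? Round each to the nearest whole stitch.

Rate = 5/2 = 2.5 sts per in.
sleeve: 9.5 × 2.5 = 23.75 → 24.
pocket: 8.5 × 2.5 = 21.25 → 21.
right front: 10.5 × 2.5 = 26.25 → 26.
left front: 13.5 × 2.5 = 33.75 → 34.

sleeve 24; pocket 21; right front 26; left front 34.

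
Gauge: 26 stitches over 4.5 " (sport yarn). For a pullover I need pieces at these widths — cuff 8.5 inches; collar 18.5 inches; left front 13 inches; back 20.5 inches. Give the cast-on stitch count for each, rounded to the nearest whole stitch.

Rate = 26/4.5 = 5.778 sts per in.
cuff: 8.5 × 5.778 = 49.11 → 49.
collar: 18.5 × 5.778 = 106.89 → 107.
left front: 13 × 5.778 = 75.11 → 75.
back: 20.5 × 5.778 = 118.44 → 118.

cuff 49; collar 107; left front 75; back 118.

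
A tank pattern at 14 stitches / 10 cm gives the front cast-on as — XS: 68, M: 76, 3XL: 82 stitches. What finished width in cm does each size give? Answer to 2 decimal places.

14/10 = 1.4 sts per cm.
XS: 68 / 1.4 = 48.571 → 48.57 cm.
M: 76 / 1.4 = 54.286 → 54.29 cm.
3XL: 82 / 1.4 = 58.571 → 58.57 cm.

XS 48.57 cm; M 54.29 cm; 3XL 58.57 cm.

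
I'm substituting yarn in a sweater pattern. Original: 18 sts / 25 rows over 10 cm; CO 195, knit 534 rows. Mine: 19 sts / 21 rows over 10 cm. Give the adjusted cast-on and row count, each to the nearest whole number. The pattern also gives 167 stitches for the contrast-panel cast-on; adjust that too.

Stitches: 195 × 19/18 = 205.83 → 206.
Rows: 534 × 21/25 = 448.56 → 449.
contrast-panel cast-on: 167 × 19/18 = 176.28 → 176.

Cast on 206 stitches; work 449 rows; contrast-panel cast-on 176 stitches.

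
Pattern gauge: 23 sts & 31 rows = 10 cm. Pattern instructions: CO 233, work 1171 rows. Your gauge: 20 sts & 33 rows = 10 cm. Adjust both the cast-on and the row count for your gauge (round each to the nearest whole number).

Stitches: 233 × 20/23 = 202.61 → 203.
Rows: 1171 × 33/31 = 1246.55 → 1247.

Cast on 203 stitches; work 1247 rows.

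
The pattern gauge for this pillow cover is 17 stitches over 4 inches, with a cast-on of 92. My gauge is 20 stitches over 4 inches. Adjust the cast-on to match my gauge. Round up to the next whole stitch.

CO 109 sts.

Scale factor = 20 / 17 = 1.176.
92 × 20 / 17 = 108.24 sts.
→ 109 sts.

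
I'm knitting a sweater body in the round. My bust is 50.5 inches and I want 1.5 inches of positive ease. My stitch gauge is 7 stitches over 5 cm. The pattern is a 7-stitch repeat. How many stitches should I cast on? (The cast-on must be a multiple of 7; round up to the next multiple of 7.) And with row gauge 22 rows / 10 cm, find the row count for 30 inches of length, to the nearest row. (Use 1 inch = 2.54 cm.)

Finished = 50.5 + 1.5 = 52 inches.
52 inches × 2.54 = 132.08 cm.
7/5 = 1.4 sts per cm; 132.08 × 1.4 = 184.91 sts.
Next multiple of 7 → 189.
30 inches = 76.20 cm; × 2.2 = 167.64 → 168 rows.

Cast on 189 stitches; work 168 rows.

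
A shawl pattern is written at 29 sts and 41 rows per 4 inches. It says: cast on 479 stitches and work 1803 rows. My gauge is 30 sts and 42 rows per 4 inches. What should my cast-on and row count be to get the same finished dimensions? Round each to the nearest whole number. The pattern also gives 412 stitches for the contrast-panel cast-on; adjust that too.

Cast on 496 stitches; work 1847 rows; contrast-panel cast-on 426 stitches.

Stitches: 479 × 30/29 = 495.52 → 496.
Rows: 1803 × 42/41 = 1846.98 → 1847.
contrast-panel cast-on: 412 × 30/29 = 426.21 → 426.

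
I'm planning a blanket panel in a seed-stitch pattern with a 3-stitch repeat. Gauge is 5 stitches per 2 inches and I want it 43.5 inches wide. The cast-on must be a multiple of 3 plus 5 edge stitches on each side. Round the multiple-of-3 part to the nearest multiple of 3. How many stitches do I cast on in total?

5 / 2 = 2.5 sts per inch.
43.5 × 2.5 = 108.75 sts.
Less 10 edge sts → 98.75 for the repeat.
Nearest multiple of 3: 99.
Add back 10 edge sts → 109.

CO 109 sts.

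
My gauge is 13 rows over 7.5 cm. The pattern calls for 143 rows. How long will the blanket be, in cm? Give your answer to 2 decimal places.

13 rows / 7.5 cm = 1.733 rows per cm.
143 / 1.733 = 82.500 cm.

82.50 cm.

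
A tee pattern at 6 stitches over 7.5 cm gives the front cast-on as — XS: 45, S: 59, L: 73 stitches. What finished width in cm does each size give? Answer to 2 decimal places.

6/7.5 = 0.8 sts per cm.
XS: 45 / 0.8 = 56.250 → 56.25 cm.
S: 59 / 0.8 = 73.750 → 73.75 cm.
L: 73 / 0.8 = 91.250 → 91.25 cm.

XS 56.25 cm; S 73.75 cm; L 91.25 cm.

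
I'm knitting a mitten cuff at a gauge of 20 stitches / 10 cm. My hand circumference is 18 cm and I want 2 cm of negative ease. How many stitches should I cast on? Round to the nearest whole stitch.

32 stitches.

Finished = 18 − 2 = 16 cm.
20 / 10 = 2 sts per cm.
16.00 × 2 = 32.00 sts.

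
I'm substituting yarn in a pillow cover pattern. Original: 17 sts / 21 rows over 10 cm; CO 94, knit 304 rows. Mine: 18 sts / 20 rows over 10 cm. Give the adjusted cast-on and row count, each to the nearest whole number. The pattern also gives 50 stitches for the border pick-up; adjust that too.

Cast on 100 stitches; work 290 rows; border pick-up 53 stitches.

Stitches: 94 × 18/17 = 99.53 → 100.
Rows: 304 × 20/21 = 289.52 → 290.
border pick-up: 50 × 18/17 = 52.94 → 53.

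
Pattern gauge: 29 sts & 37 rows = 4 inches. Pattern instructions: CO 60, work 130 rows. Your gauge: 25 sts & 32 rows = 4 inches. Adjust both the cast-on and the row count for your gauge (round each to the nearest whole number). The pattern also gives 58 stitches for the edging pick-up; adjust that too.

Cast on 52 stitches; work 112 rows; edging pick-up 50 stitches.

Stitches: 60 × 25/29 = 51.72 → 52.
Rows: 130 × 32/37 = 112.43 → 112.
edging pick-up: 58 × 25/29 = 50.00 → 50.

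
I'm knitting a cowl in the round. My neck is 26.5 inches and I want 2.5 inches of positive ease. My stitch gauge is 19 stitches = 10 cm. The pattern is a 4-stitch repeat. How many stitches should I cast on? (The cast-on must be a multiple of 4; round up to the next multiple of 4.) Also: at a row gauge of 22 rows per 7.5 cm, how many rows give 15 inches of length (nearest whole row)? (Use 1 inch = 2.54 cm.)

Finished = 26.5 + 2.5 = 29 inches.
29 inches × 2.54 = 73.66 cm.
19/10 = 1.9 sts per cm; 73.66 × 1.9 = 139.95 sts.
Next multiple of 4 → 140.
15 inches = 38.10 cm; × 2.933 = 111.76 → 112 rows.

Cast on 140 stitches; work 112 rows.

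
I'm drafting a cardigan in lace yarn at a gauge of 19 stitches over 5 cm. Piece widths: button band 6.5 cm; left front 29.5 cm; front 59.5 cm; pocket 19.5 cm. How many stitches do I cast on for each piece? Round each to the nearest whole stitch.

button band 25; left front 112; front 226; pocket 74.

Rate = 19/5 = 3.8 sts per cm.
button band: 6.5 × 3.8 = 24.70 → 25.
left front: 29.5 × 3.8 = 112.10 → 112.
front: 59.5 × 3.8 = 226.10 → 226.
pocket: 19.5 × 3.8 = 74.10 → 74.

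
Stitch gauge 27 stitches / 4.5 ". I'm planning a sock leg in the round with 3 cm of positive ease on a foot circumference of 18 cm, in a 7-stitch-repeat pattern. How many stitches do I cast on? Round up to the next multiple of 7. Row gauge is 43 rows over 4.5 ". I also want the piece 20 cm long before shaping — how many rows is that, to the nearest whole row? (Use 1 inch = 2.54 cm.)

Cast on 56 stitches; work 75 rows.

Finished = 18 + 3 = 21 cm.
21 cm × 1/2.54 = 8.27 inches.
27/4.5 = 6 sts per in; 8.27 × 6 = 49.61 sts.
Next multiple of 7 → 56.
20 cm = 7.87 inches; × 9.556 = 75.24 → 75 rows.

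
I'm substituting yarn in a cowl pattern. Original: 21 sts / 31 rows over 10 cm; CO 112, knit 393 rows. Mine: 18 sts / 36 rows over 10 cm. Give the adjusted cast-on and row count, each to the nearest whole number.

Stitches: 112 × 18/21 = 96.00 → 96.
Rows: 393 × 36/31 = 456.39 → 456.

Cast on 96 stitches; work 456 rows.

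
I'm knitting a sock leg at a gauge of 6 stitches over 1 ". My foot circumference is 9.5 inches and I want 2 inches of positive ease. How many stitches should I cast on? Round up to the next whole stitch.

Cast on 69 stitches.

Finished = 9.5 + 2 = 11.5 in.
6 / 1 = 6 sts per inch.
11.50 × 6 = 69.00 sts.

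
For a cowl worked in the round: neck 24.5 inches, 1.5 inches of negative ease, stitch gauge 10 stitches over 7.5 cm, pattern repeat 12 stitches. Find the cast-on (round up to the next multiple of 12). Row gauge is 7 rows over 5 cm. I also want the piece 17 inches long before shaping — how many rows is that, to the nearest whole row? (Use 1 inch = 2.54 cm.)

Cast on 84 stitches; work 60 rows.

Finished = 24.5 − 1.5 = 23 inches.
23 inches × 2.54 = 58.42 cm.
10/7.5 = 1.333 sts per cm; 58.42 × 1.333 = 77.89 sts.
Next multiple of 12 → 84.
17 inches = 43.18 cm; × 1.4 = 60.45 → 60 rows.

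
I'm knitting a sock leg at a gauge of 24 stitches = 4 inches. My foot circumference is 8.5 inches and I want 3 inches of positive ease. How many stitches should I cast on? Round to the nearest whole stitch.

Finished = 8.5 + 3 = 11.5 in.
24 / 4 = 6 sts per inch.
11.50 × 6 = 69.00 sts.

CO 69 sts.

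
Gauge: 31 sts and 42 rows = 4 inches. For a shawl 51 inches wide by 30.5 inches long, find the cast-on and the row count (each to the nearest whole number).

Stitch gauge = 31/4 = 7.75 sts/in; 51 × 7.75 = 395.25 → 395 sts.
Row gauge = 42/4 = 10.5 rows/in; 30.5 × 10.5 = 320.25 → 320 rows.

Cast on 395 stitches and work 320 rows.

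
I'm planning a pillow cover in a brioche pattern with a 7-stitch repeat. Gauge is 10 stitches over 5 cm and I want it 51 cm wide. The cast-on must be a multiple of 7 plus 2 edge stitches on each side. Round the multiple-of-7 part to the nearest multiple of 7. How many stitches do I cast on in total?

Cast on 102 stitches.

10 / 5 = 2 sts per cm.
51 × 2 = 102.00 sts.
Less 4 edge sts → 98.00 for the repeat.
Nearest multiple of 7: 98.
Add back 4 edge sts → 102.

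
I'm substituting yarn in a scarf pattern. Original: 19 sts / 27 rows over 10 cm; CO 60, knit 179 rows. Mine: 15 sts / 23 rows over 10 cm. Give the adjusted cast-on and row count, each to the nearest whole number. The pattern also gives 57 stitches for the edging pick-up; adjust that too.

Stitches: 60 × 15/19 = 47.37 → 47.
Rows: 179 × 23/27 = 152.48 → 152.
edging pick-up: 57 × 15/19 = 45.00 → 45.

Cast on 47 stitches; work 152 rows; edging pick-up 45 stitches.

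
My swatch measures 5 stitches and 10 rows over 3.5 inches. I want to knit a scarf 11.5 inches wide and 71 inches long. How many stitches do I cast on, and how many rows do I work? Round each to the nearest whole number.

Cast on 16 stitches and work 203 rows.

Stitch gauge = 5/3.5 = 1.429 sts/in; 11.5 × 1.429 = 16.43 → 16 sts.
Row gauge = 10/3.5 = 2.857 rows/in; 71 × 2.857 = 202.86 → 203 rows.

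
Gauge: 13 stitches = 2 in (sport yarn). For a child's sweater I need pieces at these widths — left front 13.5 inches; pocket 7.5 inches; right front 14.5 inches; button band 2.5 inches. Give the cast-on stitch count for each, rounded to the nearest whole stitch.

Rate = 13/2 = 6.5 sts per in.
left front: 13.5 × 6.5 = 87.75 → 88.
pocket: 7.5 × 6.5 = 48.75 → 49.
right front: 14.5 × 6.5 = 94.25 → 94.
button band: 2.5 × 6.5 = 16.25 → 16.

left front 88; pocket 49; right front 94; button band 16.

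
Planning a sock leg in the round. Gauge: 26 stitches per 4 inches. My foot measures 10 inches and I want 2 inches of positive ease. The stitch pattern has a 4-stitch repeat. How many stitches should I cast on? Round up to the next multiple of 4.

Finished = 10 + 2 = 12 inches.
26 / 4 = 6.5 sts/in.
12 × 6.5 = 78.00 sts.
Next multiple of 4: 80.

Cast on 80 stitches.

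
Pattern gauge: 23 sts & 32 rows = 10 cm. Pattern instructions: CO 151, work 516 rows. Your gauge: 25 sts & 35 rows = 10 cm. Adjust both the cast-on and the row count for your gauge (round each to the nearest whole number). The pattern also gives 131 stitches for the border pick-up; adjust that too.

Stitches: 151 × 25/23 = 164.13 → 164.
Rows: 516 × 35/32 = 564.38 → 564.
border pick-up: 131 × 25/23 = 142.39 → 142.

Cast on 164 stitches; work 564 rows; border pick-up 142 stitches.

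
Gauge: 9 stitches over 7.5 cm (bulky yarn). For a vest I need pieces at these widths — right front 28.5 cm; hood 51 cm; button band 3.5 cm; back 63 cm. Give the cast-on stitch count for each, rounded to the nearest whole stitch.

right front 34; hood 61; button band 4; back 76.

Rate = 9/7.5 = 1.2 sts per cm.
right front: 28.5 × 1.2 = 34.20 → 34.
hood: 51 × 1.2 = 61.20 → 61.
button band: 3.5 × 1.2 = 4.20 → 4.
back: 63 × 1.2 = 75.60 → 76.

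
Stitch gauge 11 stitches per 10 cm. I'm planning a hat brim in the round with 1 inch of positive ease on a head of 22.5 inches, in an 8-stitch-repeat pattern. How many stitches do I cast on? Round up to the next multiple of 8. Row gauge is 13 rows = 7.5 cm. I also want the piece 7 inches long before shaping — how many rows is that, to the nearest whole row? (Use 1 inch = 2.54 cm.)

Cast on 72 stitches; work 31 rows.

Finished = 22.5 + 1 = 23.5 inches.
23.5 inches × 2.54 = 59.69 cm.
11/10 = 1.1 sts per cm; 59.69 × 1.1 = 65.66 sts.
Next multiple of 8 → 72.
7 inches = 17.78 cm; × 1.733 = 30.82 → 31 rows.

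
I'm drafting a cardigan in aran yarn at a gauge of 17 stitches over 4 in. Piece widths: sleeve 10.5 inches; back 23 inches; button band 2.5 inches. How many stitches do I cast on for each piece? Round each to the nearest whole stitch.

sleeve 45; back 98; button band 11.

Rate = 17/4 = 4.25 sts per in.
sleeve: 10.5 × 4.25 = 44.62 → 45.
back: 23 × 4.25 = 97.75 → 98.
button band: 2.5 × 4.25 = 10.62 → 11.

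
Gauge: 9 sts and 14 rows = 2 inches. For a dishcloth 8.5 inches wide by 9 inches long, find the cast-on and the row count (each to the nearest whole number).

Cast on 38 stitches and work 63 rows.

Stitch gauge = 9/2 = 4.5 sts/in; 8.5 × 4.5 = 38.25 → 38 sts.
Row gauge = 14/2 = 7 rows/in; 9 × 7 = 63.00 → 63 rows.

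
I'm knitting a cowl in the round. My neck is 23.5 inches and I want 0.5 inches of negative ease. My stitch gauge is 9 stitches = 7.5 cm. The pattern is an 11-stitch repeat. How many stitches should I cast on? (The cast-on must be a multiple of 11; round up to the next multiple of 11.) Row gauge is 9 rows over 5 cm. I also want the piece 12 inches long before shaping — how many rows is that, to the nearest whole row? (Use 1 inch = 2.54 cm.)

Finished = 23.5 − 0.5 = 23 inches.
23 inches × 2.54 = 58.42 cm.
9/7.5 = 1.2 sts per cm; 58.42 × 1.2 = 70.10 sts.
Next multiple of 11 → 77.
12 inches = 30.48 cm; × 1.8 = 54.86 → 55 rows.

Cast on 77 stitches; work 55 rows.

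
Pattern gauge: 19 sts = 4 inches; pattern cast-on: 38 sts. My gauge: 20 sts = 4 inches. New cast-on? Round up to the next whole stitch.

Scale factor = 20 / 19 = 1.053.
38 × 20 / 19 = 40.00 sts.

Cast on 40 stitches.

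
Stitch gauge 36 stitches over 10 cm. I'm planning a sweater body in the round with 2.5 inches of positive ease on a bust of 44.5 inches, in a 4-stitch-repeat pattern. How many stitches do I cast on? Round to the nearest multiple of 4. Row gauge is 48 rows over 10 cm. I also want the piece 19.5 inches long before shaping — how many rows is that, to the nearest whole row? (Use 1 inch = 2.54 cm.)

Finished = 44.5 + 2.5 = 47 inches.
47 inches × 2.54 = 119.38 cm.
36/10 = 3.6 sts per cm; 119.38 × 3.6 = 429.77 sts.
Nearest multiple of 4 → 428.
19.5 inches = 49.53 cm; × 4.8 = 237.74 → 238 rows.

Cast on 428 stitches; work 238 rows.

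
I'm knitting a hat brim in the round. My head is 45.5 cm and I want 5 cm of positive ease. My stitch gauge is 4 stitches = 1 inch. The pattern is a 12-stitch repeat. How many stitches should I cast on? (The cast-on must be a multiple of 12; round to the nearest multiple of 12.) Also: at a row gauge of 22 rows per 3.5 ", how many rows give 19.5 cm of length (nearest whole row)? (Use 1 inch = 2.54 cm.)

Finished = 45.5 + 5 = 50.5 cm.
50.5 cm × 1/2.54 = 19.88 inches.
4/1 = 4 sts per in; 19.88 × 4 = 79.53 sts.
Nearest multiple of 12 → 84.
19.5 cm = 7.68 inches; × 6.286 = 48.26 → 48 rows.

Cast on 84 stitches; work 48 rows.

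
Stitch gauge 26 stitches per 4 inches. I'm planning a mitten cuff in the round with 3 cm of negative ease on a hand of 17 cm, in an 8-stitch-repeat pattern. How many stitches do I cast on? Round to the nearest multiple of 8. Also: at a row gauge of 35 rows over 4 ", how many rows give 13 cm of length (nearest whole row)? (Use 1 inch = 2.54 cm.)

Finished = 17 − 3 = 14 cm.
14 cm × 1/2.54 = 5.51 inches.
26/4 = 6.5 sts per in; 5.51 × 6.5 = 35.83 sts.
Nearest multiple of 8 → 32.
13 cm = 5.12 inches; × 8.75 = 44.78 → 45 rows.

Cast on 32 stitches; work 45 rows.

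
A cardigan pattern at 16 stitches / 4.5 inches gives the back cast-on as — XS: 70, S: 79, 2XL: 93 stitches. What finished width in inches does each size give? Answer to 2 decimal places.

16/4.5 = 3.556 sts per in.
XS: 70 / 3.556 = 19.688 → 19.69 in.
S: 79 / 3.556 = 22.219 → 22.22 in.
2XL: 93 / 3.556 = 26.156 → 26.16 in.

XS 19.69 inches; S 22.22 inches; 2XL 26.16 inches.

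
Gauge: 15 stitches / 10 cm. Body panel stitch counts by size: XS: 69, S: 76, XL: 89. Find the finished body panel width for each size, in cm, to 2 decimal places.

XS 46.00 cm; S 50.67 cm; XL 59.33 cm.

15/10 = 1.5 sts per cm.
XS: 69 / 1.5 = 46.000 → 46.00 cm.
S: 76 / 1.5 = 50.667 → 50.67 cm.
XL: 89 / 1.5 = 59.333 → 59.33 cm.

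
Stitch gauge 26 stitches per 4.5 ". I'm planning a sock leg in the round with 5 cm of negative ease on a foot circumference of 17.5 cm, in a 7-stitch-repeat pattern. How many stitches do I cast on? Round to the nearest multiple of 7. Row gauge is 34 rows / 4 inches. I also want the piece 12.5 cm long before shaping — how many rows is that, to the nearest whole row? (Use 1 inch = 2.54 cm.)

Cast on 28 stitches; work 42 rows.

Finished = 17.5 − 5 = 12.5 cm.
12.5 cm × 1/2.54 = 4.92 inches.
26/4.5 = 5.778 sts per in; 4.92 × 5.778 = 28.43 sts.
Nearest multiple of 7 → 28.
12.5 cm = 4.92 inches; × 8.5 = 41.83 → 42 rows.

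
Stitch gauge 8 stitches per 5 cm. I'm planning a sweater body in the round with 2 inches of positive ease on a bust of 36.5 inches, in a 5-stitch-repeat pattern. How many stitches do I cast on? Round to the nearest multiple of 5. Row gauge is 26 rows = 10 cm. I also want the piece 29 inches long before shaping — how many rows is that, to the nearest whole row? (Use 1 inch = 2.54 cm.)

Cast on 155 stitches; work 192 rows.

Finished = 36.5 + 2 = 38.5 inches.
38.5 inches × 2.54 = 97.79 cm.
8/5 = 1.6 sts per cm; 97.79 × 1.6 = 156.46 sts.
Nearest multiple of 5 → 155.
29 inches = 73.66 cm; × 2.6 = 191.52 → 192 rows.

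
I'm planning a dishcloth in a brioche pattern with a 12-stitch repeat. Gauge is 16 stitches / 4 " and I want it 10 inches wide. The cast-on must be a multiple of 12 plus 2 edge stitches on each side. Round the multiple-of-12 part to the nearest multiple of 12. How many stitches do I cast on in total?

16 / 4 = 4 sts per inch.
10 × 4 = 40.00 sts.
Less 4 edge sts → 36.00 for the repeat.
Nearest multiple of 12: 36.
Add back 4 edge sts → 40.

40 stitches.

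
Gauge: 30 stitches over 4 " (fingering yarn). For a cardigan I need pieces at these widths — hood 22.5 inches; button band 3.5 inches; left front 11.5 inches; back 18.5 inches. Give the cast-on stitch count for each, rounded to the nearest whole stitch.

hood 169; button band 26; left front 86; back 139.

Rate = 30/4 = 7.5 sts per in.
hood: 22.5 × 7.5 = 168.75 → 169.
button band: 3.5 × 7.5 = 26.25 → 26.
left front: 11.5 × 7.5 = 86.25 → 86.
back: 18.5 × 7.5 = 138.75 → 139.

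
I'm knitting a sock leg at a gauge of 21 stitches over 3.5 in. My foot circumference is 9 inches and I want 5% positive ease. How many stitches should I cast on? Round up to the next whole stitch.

Cast on 57 stitches.

Finished = 9 × 1.05 = 9.45 in.
21 / 3.5 = 6 sts per inch.
9.45 × 6 = 56.70 sts.
→ 57 sts.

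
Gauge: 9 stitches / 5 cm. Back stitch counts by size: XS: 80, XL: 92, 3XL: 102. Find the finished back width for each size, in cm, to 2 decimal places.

9/5 = 1.8 sts per cm.
XS: 80 / 1.8 = 44.444 → 44.44 cm.
XL: 92 / 1.8 = 51.111 → 51.11 cm.
3XL: 102 / 1.8 = 56.667 → 56.67 cm.

XS 44.44 cm; XL 51.11 cm; 3XL 56.67 cm.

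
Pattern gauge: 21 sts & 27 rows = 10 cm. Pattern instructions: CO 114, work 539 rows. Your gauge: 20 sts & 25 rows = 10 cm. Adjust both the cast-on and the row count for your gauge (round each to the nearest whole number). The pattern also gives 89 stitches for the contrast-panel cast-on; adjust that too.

Stitches: 114 × 20/21 = 108.57 → 109.
Rows: 539 × 25/27 = 499.07 → 499.
contrast-panel cast-on: 89 × 20/21 = 84.76 → 85.

Cast on 109 stitches; work 499 rows; contrast-panel cast-on 85 stitches.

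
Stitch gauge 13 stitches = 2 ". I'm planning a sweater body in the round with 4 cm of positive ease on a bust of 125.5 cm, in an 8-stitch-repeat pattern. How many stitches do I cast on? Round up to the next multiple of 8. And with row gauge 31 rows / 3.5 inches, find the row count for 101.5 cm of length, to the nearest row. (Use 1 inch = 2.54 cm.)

Finished = 125.5 + 4 = 129.5 cm.
129.5 cm × 1/2.54 = 50.98 inches.
13/2 = 6.5 sts per in; 50.98 × 6.5 = 331.40 sts.
Next multiple of 8 → 336.
101.5 cm = 39.96 inches; × 8.857 = 353.94 → 354 rows.

Cast on 336 stitches; work 354 rows.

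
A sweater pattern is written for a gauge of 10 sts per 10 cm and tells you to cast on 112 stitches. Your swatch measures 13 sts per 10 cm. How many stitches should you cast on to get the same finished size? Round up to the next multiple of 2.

Scale factor = 13 / 10 = 1.300.
112 × 13 / 10 = 145.60 sts.
→ 146 sts.

146 stitches.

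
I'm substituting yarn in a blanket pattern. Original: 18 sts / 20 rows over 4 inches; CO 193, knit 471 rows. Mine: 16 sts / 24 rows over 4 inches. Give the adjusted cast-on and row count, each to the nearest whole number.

Stitches: 193 × 16/18 = 171.56 → 172.
Rows: 471 × 24/20 = 565.20 → 565.

Cast on 172 stitches; work 565 rows.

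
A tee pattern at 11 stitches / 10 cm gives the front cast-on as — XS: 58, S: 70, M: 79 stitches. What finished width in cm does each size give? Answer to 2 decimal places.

11/10 = 1.1 sts per cm.
XS: 58 / 1.1 = 52.727 → 52.73 cm.
S: 70 / 1.1 = 63.636 → 63.64 cm.
M: 79 / 1.1 = 71.818 → 71.82 cm.

XS 52.73 cm; S 63.64 cm; M 71.82 cm.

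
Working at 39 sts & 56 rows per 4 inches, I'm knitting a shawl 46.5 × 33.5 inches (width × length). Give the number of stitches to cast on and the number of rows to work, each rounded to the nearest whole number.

Stitch gauge = 39/4 = 9.75 sts/in; 46.5 × 9.75 = 453.38 → 453 sts.
Row gauge = 56/4 = 14 rows/in; 33.5 × 14 = 469.00 → 469 rows.

Cast on 453 stitches and work 469 rows.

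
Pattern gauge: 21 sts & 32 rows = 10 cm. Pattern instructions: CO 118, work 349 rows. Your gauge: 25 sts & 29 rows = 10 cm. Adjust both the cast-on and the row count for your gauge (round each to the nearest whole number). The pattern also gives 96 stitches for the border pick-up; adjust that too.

Cast on 140 stitches; work 316 rows; border pick-up 114 stitches.

Stitches: 118 × 25/21 = 140.48 → 140.
Rows: 349 × 29/32 = 316.28 → 316.
border pick-up: 96 × 25/21 = 114.29 → 114.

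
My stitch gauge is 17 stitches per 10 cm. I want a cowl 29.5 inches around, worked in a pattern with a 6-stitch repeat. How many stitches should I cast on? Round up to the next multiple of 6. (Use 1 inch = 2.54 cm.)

29.5 in = 29.5 × 2.54 = 74.93 cm.
17 / 10 = 1.7 sts/cm.
74.93 × 1.7 = 127.38 sts.
→ 132.

132 stitches.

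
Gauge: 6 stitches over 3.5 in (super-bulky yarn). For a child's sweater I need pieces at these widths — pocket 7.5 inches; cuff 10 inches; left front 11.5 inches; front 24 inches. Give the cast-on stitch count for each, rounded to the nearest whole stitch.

pocket 13; cuff 17; left front 20; front 41.

Rate = 6/3.5 = 1.714 sts per in.
pocket: 7.5 × 1.714 = 12.86 → 13.
cuff: 10 × 1.714 = 17.14 → 17.
left front: 11.5 × 1.714 = 19.71 → 20.
front: 24 × 1.714 = 41.14 → 41.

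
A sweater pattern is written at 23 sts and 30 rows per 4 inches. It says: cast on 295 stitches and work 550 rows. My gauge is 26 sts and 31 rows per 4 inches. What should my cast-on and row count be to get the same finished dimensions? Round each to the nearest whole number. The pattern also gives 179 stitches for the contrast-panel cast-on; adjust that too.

Stitches: 295 × 26/23 = 333.48 → 333.
Rows: 550 × 31/30 = 568.33 → 568.
contrast-panel cast-on: 179 × 26/23 = 202.35 → 202.

Cast on 333 stitches; work 568 rows; contrast-panel cast-on 202 stitches.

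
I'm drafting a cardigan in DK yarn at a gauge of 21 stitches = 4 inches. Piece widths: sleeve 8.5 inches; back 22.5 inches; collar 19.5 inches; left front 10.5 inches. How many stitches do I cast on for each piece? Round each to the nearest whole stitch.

Rate = 21/4 = 5.25 sts per in.
sleeve: 8.5 × 5.25 = 44.62 → 45.
back: 22.5 × 5.25 = 118.12 → 118.
collar: 19.5 × 5.25 = 102.38 → 102.
left front: 10.5 × 5.25 = 55.12 → 55.

sleeve 45; back 118; collar 102; left front 55.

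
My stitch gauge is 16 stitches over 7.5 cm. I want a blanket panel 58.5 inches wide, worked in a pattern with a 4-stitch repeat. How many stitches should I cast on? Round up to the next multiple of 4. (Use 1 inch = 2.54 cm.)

58.5 in = 58.5 × 2.54 = 148.59 cm.
16 / 7.5 = 2.133 sts/cm.
148.59 × 2.133 = 316.99 sts.
→ 320.

CO 320 sts.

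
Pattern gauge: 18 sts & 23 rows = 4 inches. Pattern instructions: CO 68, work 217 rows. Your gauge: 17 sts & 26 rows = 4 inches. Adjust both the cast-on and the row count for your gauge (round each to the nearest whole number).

Cast on 64 stitches; work 245 rows.

Stitches: 68 × 17/18 = 64.22 → 64.
Rows: 217 × 26/23 = 245.30 → 245.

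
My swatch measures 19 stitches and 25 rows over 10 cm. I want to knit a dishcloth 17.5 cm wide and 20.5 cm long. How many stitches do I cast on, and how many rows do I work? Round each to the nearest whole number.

Cast on 33 stitches and work 51 rows.

Stitch gauge = 19/10 = 1.9 sts/cm; 17.5 × 1.9 = 33.25 → 33 sts.
Row gauge = 25/10 = 2.5 rows/cm; 20.5 × 2.5 = 51.25 → 51 rows.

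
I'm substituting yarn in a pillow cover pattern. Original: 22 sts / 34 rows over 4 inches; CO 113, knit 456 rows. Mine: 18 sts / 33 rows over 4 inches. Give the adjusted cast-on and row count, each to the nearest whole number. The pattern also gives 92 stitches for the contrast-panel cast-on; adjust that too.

Stitches: 113 × 18/22 = 92.45 → 92.
Rows: 456 × 33/34 = 442.59 → 443.
contrast-panel cast-on: 92 × 18/22 = 75.27 → 75.

Cast on 92 stitches; work 443 rows; contrast-panel cast-on 75 stitches.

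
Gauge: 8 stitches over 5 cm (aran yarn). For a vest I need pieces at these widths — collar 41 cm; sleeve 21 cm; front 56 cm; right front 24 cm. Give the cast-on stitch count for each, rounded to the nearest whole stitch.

collar 66; sleeve 34; front 90; right front 38.

Rate = 8/5 = 1.6 sts per cm.
collar: 41 × 1.6 = 65.60 → 66.
sleeve: 21 × 1.6 = 33.60 → 34.
front: 56 × 1.6 = 89.60 → 90.
right front: 24 × 1.6 = 38.40 → 38.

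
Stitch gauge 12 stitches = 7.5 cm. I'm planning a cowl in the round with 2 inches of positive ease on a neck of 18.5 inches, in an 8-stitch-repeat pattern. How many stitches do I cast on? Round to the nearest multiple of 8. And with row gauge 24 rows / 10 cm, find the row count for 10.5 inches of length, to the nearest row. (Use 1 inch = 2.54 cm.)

Cast on 80 stitches; work 64 rows.

Finished = 18.5 + 2 = 20.5 inches.
20.5 inches × 2.54 = 52.07 cm.
12/7.5 = 1.6 sts per cm; 52.07 × 1.6 = 83.31 sts.
Nearest multiple of 8 → 80.
10.5 inches = 26.67 cm; × 2.4 = 64.01 → 64 rows.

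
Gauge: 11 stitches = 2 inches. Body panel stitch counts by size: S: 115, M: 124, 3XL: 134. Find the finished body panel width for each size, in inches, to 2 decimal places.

S 20.91 inches; M 22.55 inches; 3XL 24.36 inches.

11/2 = 5.5 sts per in.
S: 115 / 5.5 = 20.909 → 20.91 in.
M: 124 / 5.5 = 22.545 → 22.55 in.
3XL: 134 / 5.5 = 24.364 → 24.36 in.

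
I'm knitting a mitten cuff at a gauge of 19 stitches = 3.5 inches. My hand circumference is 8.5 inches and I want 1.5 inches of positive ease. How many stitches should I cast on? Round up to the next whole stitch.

Finished = 8.5 + 1.5 = 10 in.
19 / 3.5 = 5.429 sts per inch.
10.00 × 5.429 = 54.29 sts.
→ 55 sts.

55 stitches.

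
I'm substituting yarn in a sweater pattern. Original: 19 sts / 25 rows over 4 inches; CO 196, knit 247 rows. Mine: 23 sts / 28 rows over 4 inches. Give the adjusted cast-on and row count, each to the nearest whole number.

Cast on 237 stitches; work 277 rows.

Stitches: 196 × 23/19 = 237.26 → 237.
Rows: 247 × 28/25 = 276.64 → 277.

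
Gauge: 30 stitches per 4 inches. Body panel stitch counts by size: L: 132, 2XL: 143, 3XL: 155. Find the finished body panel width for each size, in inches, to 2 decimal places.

30/4 = 7.5 sts per in.
L: 132 / 7.5 = 17.600 → 17.60 in.
2XL: 143 / 7.5 = 19.067 → 19.07 in.
3XL: 155 / 7.5 = 20.667 → 20.67 in.

L 17.60 inches; 2XL 19.07 inches; 3XL 20.67 inches.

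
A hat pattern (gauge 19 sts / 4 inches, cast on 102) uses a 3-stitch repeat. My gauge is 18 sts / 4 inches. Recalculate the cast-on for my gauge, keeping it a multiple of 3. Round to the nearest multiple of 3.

Cast on 96 stitches.

102 × 18 / 19 = 96.63.
Nearest multiple of 3: 96.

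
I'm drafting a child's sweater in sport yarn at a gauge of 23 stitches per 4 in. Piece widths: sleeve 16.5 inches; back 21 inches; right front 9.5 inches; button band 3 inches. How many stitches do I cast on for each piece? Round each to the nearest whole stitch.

Rate = 23/4 = 5.75 sts per in.
sleeve: 16.5 × 5.75 = 94.88 → 95.
back: 21 × 5.75 = 120.75 → 121.
right front: 9.5 × 5.75 = 54.62 → 55.
button band: 3 × 5.75 = 17.25 → 17.

sleeve 95; back 121; right front 55; button band 17.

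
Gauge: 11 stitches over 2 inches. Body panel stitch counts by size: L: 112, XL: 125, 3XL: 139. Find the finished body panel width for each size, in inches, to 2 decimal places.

L 20.36 inches; XL 22.73 inches; 3XL 25.27 inches.

11/2 = 5.5 sts per in.
L: 112 / 5.5 = 20.364 → 20.36 in.
XL: 125 / 5.5 = 22.727 → 22.73 in.
3XL: 139 / 5.5 = 25.273 → 25.27 in.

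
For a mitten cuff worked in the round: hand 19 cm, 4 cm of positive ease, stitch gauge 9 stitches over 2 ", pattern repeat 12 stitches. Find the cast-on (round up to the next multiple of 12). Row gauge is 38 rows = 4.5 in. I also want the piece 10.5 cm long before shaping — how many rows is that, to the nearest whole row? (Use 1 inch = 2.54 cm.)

Finished = 19 + 4 = 23 cm.
23 cm × 1/2.54 = 9.06 inches.
9/2 = 4.5 sts per in; 9.06 × 4.5 = 40.75 sts.
Next multiple of 12 → 48.
10.5 cm = 4.13 inches; × 8.444 = 34.91 → 35 rows.

Cast on 48 stitches; work 35 rows.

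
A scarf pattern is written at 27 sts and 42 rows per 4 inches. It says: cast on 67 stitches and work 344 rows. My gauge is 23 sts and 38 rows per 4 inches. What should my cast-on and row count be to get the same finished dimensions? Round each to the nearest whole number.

Stitches: 67 × 23/27 = 57.07 → 57.
Rows: 344 × 38/42 = 311.24 → 311.

Cast on 57 stitches; work 311 rows.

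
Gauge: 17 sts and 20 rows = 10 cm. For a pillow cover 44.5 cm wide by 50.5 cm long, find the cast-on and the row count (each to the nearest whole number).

Stitch gauge = 17/10 = 1.7 sts/cm; 44.5 × 1.7 = 75.65 → 76 sts.
Row gauge = 20/10 = 2 rows/cm; 50.5 × 2 = 101.00 → 101 rows.

Cast on 76 stitches and work 101 rows.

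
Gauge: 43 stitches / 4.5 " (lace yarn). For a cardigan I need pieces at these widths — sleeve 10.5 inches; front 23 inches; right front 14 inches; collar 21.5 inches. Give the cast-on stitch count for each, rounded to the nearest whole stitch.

sleeve 100; front 220; right front 134; collar 205.

Rate = 43/4.5 = 9.556 sts per in.
sleeve: 10.5 × 9.556 = 100.33 → 100.
front: 23 × 9.556 = 219.78 → 220.
right front: 14 × 9.556 = 133.78 → 134.
collar: 21.5 × 9.556 = 205.44 → 205.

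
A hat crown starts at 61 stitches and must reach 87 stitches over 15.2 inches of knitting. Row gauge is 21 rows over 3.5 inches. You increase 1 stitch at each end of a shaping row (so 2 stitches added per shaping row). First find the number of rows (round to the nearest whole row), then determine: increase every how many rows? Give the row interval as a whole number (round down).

Increase every 7th row.

Rows = 15.2 × 6 = 91.2 → 91 rows.
Stitches to add: 26 → 13 shaping rows (at 2 st each).
91 / 13 = 7.00 → every 7 rows.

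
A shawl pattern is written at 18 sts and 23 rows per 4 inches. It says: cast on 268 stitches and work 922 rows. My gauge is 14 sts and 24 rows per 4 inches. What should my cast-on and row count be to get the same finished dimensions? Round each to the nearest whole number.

Stitches: 268 × 14/18 = 208.44 → 208.
Rows: 922 × 24/23 = 962.09 → 962.

Cast on 208 stitches; work 962 rows.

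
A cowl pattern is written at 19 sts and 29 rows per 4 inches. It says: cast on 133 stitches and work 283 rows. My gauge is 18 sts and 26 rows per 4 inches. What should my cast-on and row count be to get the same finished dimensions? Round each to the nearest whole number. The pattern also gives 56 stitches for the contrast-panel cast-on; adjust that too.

Cast on 126 stitches; work 254 rows; contrast-panel cast-on 53 stitches.

Stitches: 133 × 18/19 = 126.00 → 126.
Rows: 283 × 26/29 = 253.72 → 254.
contrast-panel cast-on: 56 × 18/19 = 53.05 → 53.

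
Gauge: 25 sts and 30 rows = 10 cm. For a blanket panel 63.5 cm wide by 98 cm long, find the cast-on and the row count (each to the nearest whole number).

Cast on 159 stitches and work 294 rows.

Stitch gauge = 25/10 = 2.5 sts/cm; 63.5 × 2.5 = 158.75 → 159 sts.
Row gauge = 30/10 = 3 rows/cm; 98 × 3 = 294.00 → 294 rows.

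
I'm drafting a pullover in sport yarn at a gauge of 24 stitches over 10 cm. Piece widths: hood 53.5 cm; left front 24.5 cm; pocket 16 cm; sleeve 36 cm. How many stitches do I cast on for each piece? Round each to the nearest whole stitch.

hood 128; left front 59; pocket 38; sleeve 86.

Rate = 24/10 = 2.4 sts per cm.
hood: 53.5 × 2.4 = 128.40 → 128.
left front: 24.5 × 2.4 = 58.80 → 59.
pocket: 16 × 2.4 = 38.40 → 38.
sleeve: 36 × 2.4 = 86.40 → 86.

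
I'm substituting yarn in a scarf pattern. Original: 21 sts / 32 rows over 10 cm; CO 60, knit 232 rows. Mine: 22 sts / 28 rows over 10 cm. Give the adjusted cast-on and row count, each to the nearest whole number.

Cast on 63 stitches; work 203 rows.

Stitches: 60 × 22/21 = 62.86 → 63.
Rows: 232 × 28/32 = 203.00 → 203.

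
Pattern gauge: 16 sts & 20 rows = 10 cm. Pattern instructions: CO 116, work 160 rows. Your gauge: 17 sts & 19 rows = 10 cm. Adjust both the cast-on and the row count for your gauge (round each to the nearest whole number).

Cast on 123 stitches; work 152 rows.

Stitches: 116 × 17/16 = 123.25 → 123.
Rows: 160 × 19/20 = 152.00 → 152.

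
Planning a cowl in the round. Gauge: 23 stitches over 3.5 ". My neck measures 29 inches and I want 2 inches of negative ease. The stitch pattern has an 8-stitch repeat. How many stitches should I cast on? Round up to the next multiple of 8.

Finished = 29 − 2 = 27 inches.
23 / 3.5 = 6.571 sts/in.
27 × 6.571 = 177.43 sts.
Next multiple of 8: 184.

184 stitches.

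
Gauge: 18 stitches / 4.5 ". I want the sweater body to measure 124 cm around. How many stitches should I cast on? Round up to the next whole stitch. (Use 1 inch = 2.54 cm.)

124 cm = 48.82 in.
18 stitches / 4.5 in = 4 stitches per inch.
48.82 × 4 = 195.28 stitches.
Round up → 196.

Cast on 196 stitches.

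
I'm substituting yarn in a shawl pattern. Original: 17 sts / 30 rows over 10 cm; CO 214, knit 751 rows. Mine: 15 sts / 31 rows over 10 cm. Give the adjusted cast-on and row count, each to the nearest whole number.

Stitches: 214 × 15/17 = 188.82 → 189.
Rows: 751 × 31/30 = 776.03 → 776.

Cast on 189 stitches; work 776 rows.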